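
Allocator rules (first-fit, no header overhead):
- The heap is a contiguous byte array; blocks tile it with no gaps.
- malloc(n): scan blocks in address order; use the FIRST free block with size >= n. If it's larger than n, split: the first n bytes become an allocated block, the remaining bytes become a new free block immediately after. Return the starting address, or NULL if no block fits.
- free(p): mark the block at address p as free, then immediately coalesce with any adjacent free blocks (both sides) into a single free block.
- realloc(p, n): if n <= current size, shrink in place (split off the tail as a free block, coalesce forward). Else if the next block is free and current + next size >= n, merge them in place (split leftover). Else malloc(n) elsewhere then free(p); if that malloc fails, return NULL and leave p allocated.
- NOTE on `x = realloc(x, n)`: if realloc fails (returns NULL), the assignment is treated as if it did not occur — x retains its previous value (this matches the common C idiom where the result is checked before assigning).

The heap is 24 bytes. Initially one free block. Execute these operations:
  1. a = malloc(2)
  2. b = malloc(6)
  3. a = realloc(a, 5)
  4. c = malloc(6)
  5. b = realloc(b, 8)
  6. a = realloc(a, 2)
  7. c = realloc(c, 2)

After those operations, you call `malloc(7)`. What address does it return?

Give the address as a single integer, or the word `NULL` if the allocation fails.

Op 1: a = malloc(2) -> a = 0; heap: [0-1 ALLOC][2-23 FREE]
Op 2: b = malloc(6) -> b = 2; heap: [0-1 ALLOC][2-7 ALLOC][8-23 FREE]
Op 3: a = realloc(a, 5) -> a = 8; heap: [0-1 FREE][2-7 ALLOC][8-12 ALLOC][13-23 FREE]
Op 4: c = malloc(6) -> c = 13; heap: [0-1 FREE][2-7 ALLOC][8-12 ALLOC][13-18 ALLOC][19-23 FREE]
Op 5: b = realloc(b, 8) -> NULL (b unchanged); heap: [0-1 FREE][2-7 ALLOC][8-12 ALLOC][13-18 ALLOC][19-23 FREE]
Op 6: a = realloc(a, 2) -> a = 8; heap: [0-1 FREE][2-7 ALLOC][8-9 ALLOC][10-12 FREE][13-18 ALLOC][19-23 FREE]
Op 7: c = realloc(c, 2) -> c = 13; heap: [0-1 FREE][2-7 ALLOC][8-9 ALLOC][10-12 FREE][13-14 ALLOC][15-23 FREE]
malloc(7): first-fit scan over [0-1 FREE][2-7 ALLOC][8-9 ALLOC][10-12 FREE][13-14 ALLOC][15-23 FREE] -> 15

Answer: 15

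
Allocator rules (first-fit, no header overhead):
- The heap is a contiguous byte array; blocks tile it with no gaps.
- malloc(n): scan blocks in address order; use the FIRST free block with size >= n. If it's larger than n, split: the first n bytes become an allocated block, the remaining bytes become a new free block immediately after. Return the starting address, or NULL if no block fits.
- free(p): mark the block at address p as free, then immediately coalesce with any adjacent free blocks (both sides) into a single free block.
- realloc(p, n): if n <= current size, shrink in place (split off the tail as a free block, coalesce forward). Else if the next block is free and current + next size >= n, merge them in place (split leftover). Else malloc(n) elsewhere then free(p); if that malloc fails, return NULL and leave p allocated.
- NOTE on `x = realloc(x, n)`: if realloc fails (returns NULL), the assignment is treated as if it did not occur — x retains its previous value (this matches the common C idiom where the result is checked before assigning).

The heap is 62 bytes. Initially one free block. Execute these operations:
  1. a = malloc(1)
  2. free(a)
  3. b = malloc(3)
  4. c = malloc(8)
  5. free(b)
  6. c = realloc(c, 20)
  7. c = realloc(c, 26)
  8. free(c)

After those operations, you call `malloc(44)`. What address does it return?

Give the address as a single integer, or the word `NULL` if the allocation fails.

Answer: 0

Derivation:
Op 1: a = malloc(1) -> a = 0; heap: [0-0 ALLOC][1-61 FREE]
Op 2: free(a) -> (freed a); heap: [0-61 FREE]
Op 3: b = malloc(3) -> b = 0; heap: [0-2 ALLOC][3-61 FREE]
Op 4: c = malloc(8) -> c = 3; heap: [0-2 ALLOC][3-10 ALLOC][11-61 FREE]
Op 5: free(b) -> (freed b); heap: [0-2 FREE][3-10 ALLOC][11-61 FREE]
Op 6: c = realloc(c, 20) -> c = 3; heap: [0-2 FREE][3-22 ALLOC][23-61 FREE]
Op 7: c = realloc(c, 26) -> c = 3; heap: [0-2 FREE][3-28 ALLOC][29-61 FREE]
Op 8: free(c) -> (freed c); heap: [0-61 FREE]
malloc(44): first-fit scan over [0-61 FREE] -> 0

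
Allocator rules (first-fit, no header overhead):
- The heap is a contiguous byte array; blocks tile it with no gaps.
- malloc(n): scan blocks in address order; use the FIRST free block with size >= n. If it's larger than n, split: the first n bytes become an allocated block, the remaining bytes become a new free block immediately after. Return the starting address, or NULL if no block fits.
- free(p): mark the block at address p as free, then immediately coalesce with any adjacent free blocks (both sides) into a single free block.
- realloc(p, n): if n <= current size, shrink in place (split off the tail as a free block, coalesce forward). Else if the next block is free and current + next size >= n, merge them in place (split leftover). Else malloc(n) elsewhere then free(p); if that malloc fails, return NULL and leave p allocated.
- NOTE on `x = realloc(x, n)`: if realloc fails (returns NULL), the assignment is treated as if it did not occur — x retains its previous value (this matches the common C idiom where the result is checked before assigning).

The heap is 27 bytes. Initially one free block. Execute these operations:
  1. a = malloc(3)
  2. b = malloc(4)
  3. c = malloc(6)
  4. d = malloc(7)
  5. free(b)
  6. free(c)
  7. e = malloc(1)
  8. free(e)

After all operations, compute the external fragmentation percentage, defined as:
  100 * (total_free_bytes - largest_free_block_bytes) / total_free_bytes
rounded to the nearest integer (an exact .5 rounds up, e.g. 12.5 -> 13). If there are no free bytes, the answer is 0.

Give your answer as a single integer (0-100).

Answer: 41

Derivation:
Op 1: a = malloc(3) -> a = 0; heap: [0-2 ALLOC][3-26 FREE]
Op 2: b = malloc(4) -> b = 3; heap: [0-2 ALLOC][3-6 ALLOC][7-26 FREE]
Op 3: c = malloc(6) -> c = 7; heap: [0-2 ALLOC][3-6 ALLOC][7-12 ALLOC][13-26 FREE]
Op 4: d = malloc(7) -> d = 13; heap: [0-2 ALLOC][3-6 ALLOC][7-12 ALLOC][13-19 ALLOC][20-26 FREE]
Op 5: free(b) -> (freed b); heap: [0-2 ALLOC][3-6 FREE][7-12 ALLOC][13-19 ALLOC][20-26 FREE]
Op 6: free(c) -> (freed c); heap: [0-2 ALLOC][3-12 FREE][13-19 ALLOC][20-26 FREE]
Op 7: e = malloc(1) -> e = 3; heap: [0-2 ALLOC][3-3 ALLOC][4-12 FREE][13-19 ALLOC][20-26 FREE]
Op 8: free(e) -> (freed e); heap: [0-2 ALLOC][3-12 FREE][13-19 ALLOC][20-26 FREE]
Free blocks: [10 7] total_free=17 largest=10 -> 100*(17-10)/17 = 700/17 ≈ 41.176 -> rounds to 41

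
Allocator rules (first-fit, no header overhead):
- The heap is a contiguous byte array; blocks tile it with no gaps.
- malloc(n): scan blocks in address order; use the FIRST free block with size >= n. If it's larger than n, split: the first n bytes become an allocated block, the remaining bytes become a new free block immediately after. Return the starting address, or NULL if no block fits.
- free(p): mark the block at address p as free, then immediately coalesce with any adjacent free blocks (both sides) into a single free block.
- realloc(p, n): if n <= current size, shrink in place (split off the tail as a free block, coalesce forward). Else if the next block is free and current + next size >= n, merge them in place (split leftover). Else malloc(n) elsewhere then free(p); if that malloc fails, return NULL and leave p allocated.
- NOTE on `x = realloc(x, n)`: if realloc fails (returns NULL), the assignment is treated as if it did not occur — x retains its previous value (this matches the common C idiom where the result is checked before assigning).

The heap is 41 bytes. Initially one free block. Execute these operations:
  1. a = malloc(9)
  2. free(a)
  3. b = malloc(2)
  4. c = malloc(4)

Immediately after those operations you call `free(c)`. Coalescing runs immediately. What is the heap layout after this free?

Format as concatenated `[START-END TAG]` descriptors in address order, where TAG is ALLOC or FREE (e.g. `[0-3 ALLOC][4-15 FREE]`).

Op 1: a = malloc(9) -> a = 0; heap: [0-8 ALLOC][9-40 FREE]
Op 2: free(a) -> (freed a); heap: [0-40 FREE]
Op 3: b = malloc(2) -> b = 0; heap: [0-1 ALLOC][2-40 FREE]
Op 4: c = malloc(4) -> c = 2; heap: [0-1 ALLOC][2-5 ALLOC][6-40 FREE]
free(c): c = 2 -> block [2-5 ALLOC]; mark free, coalesce with adjacent free neighbors -> [0-1 ALLOC][2-40 FREE]

Answer: [0-1 ALLOC][2-40 FREE]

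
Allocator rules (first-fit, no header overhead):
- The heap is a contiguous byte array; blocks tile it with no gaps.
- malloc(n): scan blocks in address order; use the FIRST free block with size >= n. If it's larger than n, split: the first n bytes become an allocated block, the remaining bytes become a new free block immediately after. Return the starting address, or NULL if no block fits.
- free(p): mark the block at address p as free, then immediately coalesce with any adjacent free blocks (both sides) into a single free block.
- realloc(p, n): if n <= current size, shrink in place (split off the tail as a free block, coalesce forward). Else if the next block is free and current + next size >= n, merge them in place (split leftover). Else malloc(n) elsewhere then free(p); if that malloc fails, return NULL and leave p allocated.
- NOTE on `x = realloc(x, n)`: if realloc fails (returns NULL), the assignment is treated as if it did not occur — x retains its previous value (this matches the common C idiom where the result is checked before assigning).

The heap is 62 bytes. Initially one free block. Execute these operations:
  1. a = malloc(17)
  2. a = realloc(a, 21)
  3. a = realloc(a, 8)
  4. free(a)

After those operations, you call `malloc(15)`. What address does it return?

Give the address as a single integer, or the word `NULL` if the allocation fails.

Op 1: a = malloc(17) -> a = 0; heap: [0-16 ALLOC][17-61 FREE]
Op 2: a = realloc(a, 21) -> a = 0; heap: [0-20 ALLOC][21-61 FREE]
Op 3: a = realloc(a, 8) -> a = 0; heap: [0-7 ALLOC][8-61 FREE]
Op 4: free(a) -> (freed a); heap: [0-61 FREE]
malloc(15): first-fit scan over [0-61 FREE] -> 0

Answer: 0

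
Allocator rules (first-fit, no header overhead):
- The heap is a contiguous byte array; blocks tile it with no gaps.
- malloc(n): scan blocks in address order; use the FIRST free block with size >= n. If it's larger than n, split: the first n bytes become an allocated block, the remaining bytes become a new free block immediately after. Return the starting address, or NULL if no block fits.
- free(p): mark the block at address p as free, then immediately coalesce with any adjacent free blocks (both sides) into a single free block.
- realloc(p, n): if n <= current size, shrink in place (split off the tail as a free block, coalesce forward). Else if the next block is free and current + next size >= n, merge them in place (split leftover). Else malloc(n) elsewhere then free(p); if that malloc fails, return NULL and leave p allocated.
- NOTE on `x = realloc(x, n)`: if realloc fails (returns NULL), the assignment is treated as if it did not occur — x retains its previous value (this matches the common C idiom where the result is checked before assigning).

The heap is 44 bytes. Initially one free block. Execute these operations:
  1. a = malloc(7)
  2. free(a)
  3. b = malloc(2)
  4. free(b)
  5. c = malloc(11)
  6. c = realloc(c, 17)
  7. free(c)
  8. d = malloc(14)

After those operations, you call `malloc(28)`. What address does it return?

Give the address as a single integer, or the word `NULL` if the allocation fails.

Answer: 14

Derivation:
Op 1: a = malloc(7) -> a = 0; heap: [0-6 ALLOC][7-43 FREE]
Op 2: free(a) -> (freed a); heap: [0-43 FREE]
Op 3: b = malloc(2) -> b = 0; heap: [0-1 ALLOC][2-43 FREE]
Op 4: free(b) -> (freed b); heap: [0-43 FREE]
Op 5: c = malloc(11) -> c = 0; heap: [0-10 ALLOC][11-43 FREE]
Op 6: c = realloc(c, 17) -> c = 0; heap: [0-16 ALLOC][17-43 FREE]
Op 7: free(c) -> (freed c); heap: [0-43 FREE]
Op 8: d = malloc(14) -> d = 0; heap: [0-13 ALLOC][14-43 FREE]
malloc(28): first-fit scan over [0-13 ALLOC][14-43 FREE] -> 14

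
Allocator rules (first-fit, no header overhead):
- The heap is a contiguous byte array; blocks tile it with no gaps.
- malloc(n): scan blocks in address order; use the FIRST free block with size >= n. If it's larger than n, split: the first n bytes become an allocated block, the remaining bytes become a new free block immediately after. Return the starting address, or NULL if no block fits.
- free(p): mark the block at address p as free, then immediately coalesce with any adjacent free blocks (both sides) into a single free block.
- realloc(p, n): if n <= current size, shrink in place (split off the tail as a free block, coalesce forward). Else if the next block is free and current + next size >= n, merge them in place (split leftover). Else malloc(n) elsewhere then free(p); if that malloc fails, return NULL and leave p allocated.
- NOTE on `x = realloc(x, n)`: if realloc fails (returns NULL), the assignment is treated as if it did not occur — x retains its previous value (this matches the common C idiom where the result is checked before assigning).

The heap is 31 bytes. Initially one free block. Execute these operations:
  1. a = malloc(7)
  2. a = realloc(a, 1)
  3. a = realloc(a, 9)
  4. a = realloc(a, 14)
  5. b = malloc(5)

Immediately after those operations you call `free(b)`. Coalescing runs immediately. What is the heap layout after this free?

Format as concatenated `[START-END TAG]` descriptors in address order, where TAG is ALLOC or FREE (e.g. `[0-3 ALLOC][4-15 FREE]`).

Op 1: a = malloc(7) -> a = 0; heap: [0-6 ALLOC][7-30 FREE]
Op 2: a = realloc(a, 1) -> a = 0; heap: [0-0 ALLOC][1-30 FREE]
Op 3: a = realloc(a, 9) -> a = 0; heap: [0-8 ALLOC][9-30 FREE]
Op 4: a = realloc(a, 14) -> a = 0; heap: [0-13 ALLOC][14-30 FREE]
Op 5: b = malloc(5) -> b = 14; heap: [0-13 ALLOC][14-18 ALLOC][19-30 FREE]
free(b): b = 14 -> block [14-18 ALLOC]; mark free, coalesce with adjacent free neighbors -> [0-13 ALLOC][14-30 FREE]

Answer: [0-13 ALLOC][14-30 FREE]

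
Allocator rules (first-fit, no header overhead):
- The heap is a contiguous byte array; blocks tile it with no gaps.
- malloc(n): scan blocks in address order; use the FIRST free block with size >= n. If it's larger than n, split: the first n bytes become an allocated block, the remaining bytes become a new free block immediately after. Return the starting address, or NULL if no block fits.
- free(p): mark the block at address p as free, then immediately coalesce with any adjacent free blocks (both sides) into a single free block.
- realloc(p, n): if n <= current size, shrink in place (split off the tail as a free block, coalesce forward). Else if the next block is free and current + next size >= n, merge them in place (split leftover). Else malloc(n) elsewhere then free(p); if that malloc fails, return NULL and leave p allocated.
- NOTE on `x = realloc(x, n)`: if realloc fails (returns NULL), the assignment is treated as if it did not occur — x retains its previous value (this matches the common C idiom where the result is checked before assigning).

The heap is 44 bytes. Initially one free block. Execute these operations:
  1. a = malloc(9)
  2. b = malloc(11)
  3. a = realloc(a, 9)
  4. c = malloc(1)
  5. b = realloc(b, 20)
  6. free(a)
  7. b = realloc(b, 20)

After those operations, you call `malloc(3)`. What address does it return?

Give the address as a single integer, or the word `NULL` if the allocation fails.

Op 1: a = malloc(9) -> a = 0; heap: [0-8 ALLOC][9-43 FREE]
Op 2: b = malloc(11) -> b = 9; heap: [0-8 ALLOC][9-19 ALLOC][20-43 FREE]
Op 3: a = realloc(a, 9) -> a = 0; heap: [0-8 ALLOC][9-19 ALLOC][20-43 FREE]
Op 4: c = malloc(1) -> c = 20; heap: [0-8 ALLOC][9-19 ALLOC][20-20 ALLOC][21-43 FREE]
Op 5: b = realloc(b, 20) -> b = 21; heap: [0-8 ALLOC][9-19 FREE][20-20 ALLOC][21-40 ALLOC][41-43 FREE]
Op 6: free(a) -> (freed a); heap: [0-19 FREE][20-20 ALLOC][21-40 ALLOC][41-43 FREE]
Op 7: b = realloc(b, 20) -> b = 21; heap: [0-19 FREE][20-20 ALLOC][21-40 ALLOC][41-43 FREE]
malloc(3): first-fit scan over [0-19 FREE][20-20 ALLOC][21-40 ALLOC][41-43 FREE] -> 0

Answer: 0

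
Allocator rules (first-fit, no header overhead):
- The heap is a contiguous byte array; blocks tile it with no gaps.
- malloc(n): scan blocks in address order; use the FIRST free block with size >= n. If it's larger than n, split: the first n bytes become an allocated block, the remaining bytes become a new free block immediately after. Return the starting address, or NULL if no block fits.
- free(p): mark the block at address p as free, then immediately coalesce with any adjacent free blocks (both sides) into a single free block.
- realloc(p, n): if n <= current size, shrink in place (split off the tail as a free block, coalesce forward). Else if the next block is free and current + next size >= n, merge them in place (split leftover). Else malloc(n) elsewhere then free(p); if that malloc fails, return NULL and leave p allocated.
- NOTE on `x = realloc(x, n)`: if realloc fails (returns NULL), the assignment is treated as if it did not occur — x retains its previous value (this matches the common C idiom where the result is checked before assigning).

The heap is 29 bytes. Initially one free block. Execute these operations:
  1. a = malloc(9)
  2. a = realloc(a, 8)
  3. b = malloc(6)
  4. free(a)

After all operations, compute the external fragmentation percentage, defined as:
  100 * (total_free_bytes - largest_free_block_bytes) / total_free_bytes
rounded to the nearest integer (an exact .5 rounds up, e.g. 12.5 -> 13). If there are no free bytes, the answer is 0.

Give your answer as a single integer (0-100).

Answer: 35

Derivation:
Op 1: a = malloc(9) -> a = 0; heap: [0-8 ALLOC][9-28 FREE]
Op 2: a = realloc(a, 8) -> a = 0; heap: [0-7 ALLOC][8-28 FREE]
Op 3: b = malloc(6) -> b = 8; heap: [0-7 ALLOC][8-13 ALLOC][14-28 FREE]
Op 4: free(a) -> (freed a); heap: [0-7 FREE][8-13 ALLOC][14-28 FREE]
Free blocks: [8 15] total_free=23 largest=15 -> 100*(23-15)/23 = 800/23 ≈ 34.783 -> rounds to 35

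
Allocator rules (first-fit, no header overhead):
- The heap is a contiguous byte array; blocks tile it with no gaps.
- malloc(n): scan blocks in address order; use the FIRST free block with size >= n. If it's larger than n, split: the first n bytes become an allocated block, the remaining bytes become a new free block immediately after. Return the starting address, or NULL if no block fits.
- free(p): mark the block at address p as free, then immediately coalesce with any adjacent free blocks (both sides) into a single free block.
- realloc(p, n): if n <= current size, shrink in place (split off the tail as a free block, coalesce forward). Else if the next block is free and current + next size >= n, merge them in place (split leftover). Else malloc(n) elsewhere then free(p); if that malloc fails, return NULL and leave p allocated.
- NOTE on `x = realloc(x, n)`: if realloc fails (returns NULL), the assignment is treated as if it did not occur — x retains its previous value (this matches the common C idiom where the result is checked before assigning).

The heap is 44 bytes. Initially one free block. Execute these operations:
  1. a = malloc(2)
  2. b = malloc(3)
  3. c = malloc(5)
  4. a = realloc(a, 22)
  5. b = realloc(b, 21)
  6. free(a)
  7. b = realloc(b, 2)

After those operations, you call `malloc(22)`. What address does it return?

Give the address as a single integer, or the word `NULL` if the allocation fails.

Op 1: a = malloc(2) -> a = 0; heap: [0-1 ALLOC][2-43 FREE]
Op 2: b = malloc(3) -> b = 2; heap: [0-1 ALLOC][2-4 ALLOC][5-43 FREE]
Op 3: c = malloc(5) -> c = 5; heap: [0-1 ALLOC][2-4 ALLOC][5-9 ALLOC][10-43 FREE]
Op 4: a = realloc(a, 22) -> a = 10; heap: [0-1 FREE][2-4 ALLOC][5-9 ALLOC][10-31 ALLOC][32-43 FREE]
Op 5: b = realloc(b, 21) -> NULL (b unchanged); heap: [0-1 FREE][2-4 ALLOC][5-9 ALLOC][10-31 ALLOC][32-43 FREE]
Op 6: free(a) -> (freed a); heap: [0-1 FREE][2-4 ALLOC][5-9 ALLOC][10-43 FREE]
Op 7: b = realloc(b, 2) -> b = 2; heap: [0-1 FREE][2-3 ALLOC][4-4 FREE][5-9 ALLOC][10-43 FREE]
malloc(22): first-fit scan over [0-1 FREE][2-3 ALLOC][4-4 FREE][5-9 ALLOC][10-43 FREE] -> 10

Answer: 10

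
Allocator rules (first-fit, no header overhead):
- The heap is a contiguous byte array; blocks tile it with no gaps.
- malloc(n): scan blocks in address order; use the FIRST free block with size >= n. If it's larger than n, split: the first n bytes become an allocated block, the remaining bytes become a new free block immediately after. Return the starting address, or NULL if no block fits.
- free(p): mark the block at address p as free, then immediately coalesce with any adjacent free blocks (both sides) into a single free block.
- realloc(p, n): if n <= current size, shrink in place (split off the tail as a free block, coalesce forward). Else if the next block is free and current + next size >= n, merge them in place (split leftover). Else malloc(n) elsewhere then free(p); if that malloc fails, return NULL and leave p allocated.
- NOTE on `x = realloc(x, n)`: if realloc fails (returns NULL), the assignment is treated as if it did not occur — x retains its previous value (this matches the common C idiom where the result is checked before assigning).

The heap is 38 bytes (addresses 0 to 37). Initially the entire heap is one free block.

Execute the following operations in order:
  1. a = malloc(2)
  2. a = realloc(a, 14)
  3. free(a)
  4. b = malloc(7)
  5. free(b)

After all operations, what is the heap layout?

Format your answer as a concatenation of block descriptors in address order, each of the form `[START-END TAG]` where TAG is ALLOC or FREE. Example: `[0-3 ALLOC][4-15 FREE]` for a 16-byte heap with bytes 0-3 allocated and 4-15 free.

Answer: [0-37 FREE]

Derivation:
Op 1: a = malloc(2) -> a = 0; heap: [0-1 ALLOC][2-37 FREE]
Op 2: a = realloc(a, 14) -> a = 0; heap: [0-13 ALLOC][14-37 FREE]
Op 3: free(a) -> (freed a); heap: [0-37 FREE]
Op 4: b = malloc(7) -> b = 0; heap: [0-6 ALLOC][7-37 FREE]
Op 5: free(b) -> (freed b); heap: [0-37 FREE]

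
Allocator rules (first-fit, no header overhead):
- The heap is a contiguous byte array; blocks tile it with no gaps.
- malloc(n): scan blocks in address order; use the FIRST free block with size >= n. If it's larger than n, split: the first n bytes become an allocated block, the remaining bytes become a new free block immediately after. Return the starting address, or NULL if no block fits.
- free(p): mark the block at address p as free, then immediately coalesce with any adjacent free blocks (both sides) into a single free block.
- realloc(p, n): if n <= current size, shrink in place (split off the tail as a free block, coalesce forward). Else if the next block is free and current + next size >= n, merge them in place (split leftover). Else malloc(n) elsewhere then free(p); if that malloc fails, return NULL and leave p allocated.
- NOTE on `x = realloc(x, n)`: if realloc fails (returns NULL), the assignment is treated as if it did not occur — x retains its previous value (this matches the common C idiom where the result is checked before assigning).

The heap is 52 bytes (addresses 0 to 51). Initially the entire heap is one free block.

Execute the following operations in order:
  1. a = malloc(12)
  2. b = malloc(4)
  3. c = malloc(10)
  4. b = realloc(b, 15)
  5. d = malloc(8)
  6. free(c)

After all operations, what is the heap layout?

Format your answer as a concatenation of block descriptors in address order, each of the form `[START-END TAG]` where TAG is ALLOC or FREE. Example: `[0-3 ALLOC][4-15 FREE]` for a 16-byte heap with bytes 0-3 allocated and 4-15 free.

Op 1: a = malloc(12) -> a = 0; heap: [0-11 ALLOC][12-51 FREE]
Op 2: b = malloc(4) -> b = 12; heap: [0-11 ALLOC][12-15 ALLOC][16-51 FREE]
Op 3: c = malloc(10) -> c = 16; heap: [0-11 ALLOC][12-15 ALLOC][16-25 ALLOC][26-51 FREE]
Op 4: b = realloc(b, 15) -> b = 26; heap: [0-11 ALLOC][12-15 FREE][16-25 ALLOC][26-40 ALLOC][41-51 FREE]
Op 5: d = malloc(8) -> d = 41; heap: [0-11 ALLOC][12-15 FREE][16-25 ALLOC][26-40 ALLOC][41-48 ALLOC][49-51 FREE]
Op 6: free(c) -> (freed c); heap: [0-11 ALLOC][12-25 FREE][26-40 ALLOC][41-48 ALLOC][49-51 FREE]

Answer: [0-11 ALLOC][12-25 FREE][26-40 ALLOC][41-48 ALLOC][49-51 FREE]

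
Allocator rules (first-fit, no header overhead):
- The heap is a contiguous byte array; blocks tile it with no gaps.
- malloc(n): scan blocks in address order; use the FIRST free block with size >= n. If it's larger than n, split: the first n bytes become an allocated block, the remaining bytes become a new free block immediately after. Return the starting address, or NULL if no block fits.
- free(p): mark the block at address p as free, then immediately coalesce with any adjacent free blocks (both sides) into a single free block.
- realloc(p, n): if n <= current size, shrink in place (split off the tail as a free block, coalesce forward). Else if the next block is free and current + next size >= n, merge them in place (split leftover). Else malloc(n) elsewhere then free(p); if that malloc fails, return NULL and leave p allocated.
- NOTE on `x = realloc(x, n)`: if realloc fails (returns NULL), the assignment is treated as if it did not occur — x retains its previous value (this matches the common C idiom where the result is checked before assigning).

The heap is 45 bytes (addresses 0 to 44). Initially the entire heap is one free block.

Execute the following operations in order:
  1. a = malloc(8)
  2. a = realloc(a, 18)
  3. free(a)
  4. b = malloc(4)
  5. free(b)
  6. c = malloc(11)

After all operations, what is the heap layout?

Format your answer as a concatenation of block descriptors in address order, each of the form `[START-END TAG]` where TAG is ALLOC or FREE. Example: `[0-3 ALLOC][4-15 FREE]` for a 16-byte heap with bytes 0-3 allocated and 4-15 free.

Op 1: a = malloc(8) -> a = 0; heap: [0-7 ALLOC][8-44 FREE]
Op 2: a = realloc(a, 18) -> a = 0; heap: [0-17 ALLOC][18-44 FREE]
Op 3: free(a) -> (freed a); heap: [0-44 FREE]
Op 4: b = malloc(4) -> b = 0; heap: [0-3 ALLOC][4-44 FREE]
Op 5: free(b) -> (freed b); heap: [0-44 FREE]
Op 6: c = malloc(11) -> c = 0; heap: [0-10 ALLOC][11-44 FREE]

Answer: [0-10 ALLOC][11-44 FREE]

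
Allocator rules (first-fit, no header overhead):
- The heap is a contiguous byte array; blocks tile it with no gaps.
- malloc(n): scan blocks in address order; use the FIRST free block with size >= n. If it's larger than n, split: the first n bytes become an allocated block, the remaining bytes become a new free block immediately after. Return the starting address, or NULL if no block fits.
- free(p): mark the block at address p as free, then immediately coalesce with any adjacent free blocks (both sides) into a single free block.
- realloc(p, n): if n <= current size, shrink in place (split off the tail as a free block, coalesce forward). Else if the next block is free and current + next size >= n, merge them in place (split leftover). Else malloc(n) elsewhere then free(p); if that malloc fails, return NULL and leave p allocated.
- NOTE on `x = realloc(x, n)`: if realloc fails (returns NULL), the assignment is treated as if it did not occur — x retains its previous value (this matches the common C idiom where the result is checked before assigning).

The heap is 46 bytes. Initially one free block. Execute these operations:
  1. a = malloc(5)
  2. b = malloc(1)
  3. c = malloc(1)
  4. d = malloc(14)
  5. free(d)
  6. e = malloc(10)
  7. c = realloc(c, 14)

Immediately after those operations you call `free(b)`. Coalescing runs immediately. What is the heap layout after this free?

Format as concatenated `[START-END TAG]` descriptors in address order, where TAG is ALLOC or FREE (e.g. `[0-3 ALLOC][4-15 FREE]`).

Answer: [0-4 ALLOC][5-6 FREE][7-16 ALLOC][17-30 ALLOC][31-45 FREE]

Derivation:
Op 1: a = malloc(5) -> a = 0; heap: [0-4 ALLOC][5-45 FREE]
Op 2: b = malloc(1) -> b = 5; heap: [0-4 ALLOC][5-5 ALLOC][6-45 FREE]
Op 3: c = malloc(1) -> c = 6; heap: [0-4 ALLOC][5-5 ALLOC][6-6 ALLOC][7-45 FREE]
Op 4: d = malloc(14) -> d = 7; heap: [0-4 ALLOC][5-5 ALLOC][6-6 ALLOC][7-20 ALLOC][21-45 FREE]
Op 5: free(d) -> (freed d); heap: [0-4 ALLOC][5-5 ALLOC][6-6 ALLOC][7-45 FREE]
Op 6: e = malloc(10) -> e = 7; heap: [0-4 ALLOC][5-5 ALLOC][6-6 ALLOC][7-16 ALLOC][17-45 FREE]
Op 7: c = realloc(c, 14) -> c = 17; heap: [0-4 ALLOC][5-5 ALLOC][6-6 FREE][7-16 ALLOC][17-30 ALLOC][31-45 FREE]
free(b): b = 5 -> block [5-5 ALLOC]; mark free, coalesce with adjacent free neighbors -> [0-4 ALLOC][5-6 FREE][7-16 ALLOC][17-30 ALLOC][31-45 FREE]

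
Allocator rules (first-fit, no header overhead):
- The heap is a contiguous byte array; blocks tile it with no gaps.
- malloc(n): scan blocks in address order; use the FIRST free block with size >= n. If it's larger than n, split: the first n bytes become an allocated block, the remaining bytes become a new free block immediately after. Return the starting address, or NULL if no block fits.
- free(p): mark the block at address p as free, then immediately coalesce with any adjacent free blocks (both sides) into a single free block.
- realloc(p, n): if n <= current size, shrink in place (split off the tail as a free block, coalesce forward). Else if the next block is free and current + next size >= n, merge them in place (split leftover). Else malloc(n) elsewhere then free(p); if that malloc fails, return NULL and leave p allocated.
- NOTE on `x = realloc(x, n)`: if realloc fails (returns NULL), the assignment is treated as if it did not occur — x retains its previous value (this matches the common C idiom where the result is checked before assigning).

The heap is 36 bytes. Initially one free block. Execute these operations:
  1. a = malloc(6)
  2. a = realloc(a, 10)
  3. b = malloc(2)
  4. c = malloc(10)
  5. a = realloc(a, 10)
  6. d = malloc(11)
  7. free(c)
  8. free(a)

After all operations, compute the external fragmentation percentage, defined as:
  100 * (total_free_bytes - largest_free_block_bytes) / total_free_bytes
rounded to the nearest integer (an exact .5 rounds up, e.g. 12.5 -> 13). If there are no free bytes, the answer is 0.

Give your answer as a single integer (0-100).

Op 1: a = malloc(6) -> a = 0; heap: [0-5 ALLOC][6-35 FREE]
Op 2: a = realloc(a, 10) -> a = 0; heap: [0-9 ALLOC][10-35 FREE]
Op 3: b = malloc(2) -> b = 10; heap: [0-9 ALLOC][10-11 ALLOC][12-35 FREE]
Op 4: c = malloc(10) -> c = 12; heap: [0-9 ALLOC][10-11 ALLOC][12-21 ALLOC][22-35 FREE]
Op 5: a = realloc(a, 10) -> a = 0; heap: [0-9 ALLOC][10-11 ALLOC][12-21 ALLOC][22-35 FREE]
Op 6: d = malloc(11) -> d = 22; heap: [0-9 ALLOC][10-11 ALLOC][12-21 ALLOC][22-32 ALLOC][33-35 FREE]
Op 7: free(c) -> (freed c); heap: [0-9 ALLOC][10-11 ALLOC][12-21 FREE][22-32 ALLOC][33-35 FREE]
Op 8: free(a) -> (freed a); heap: [0-9 FREE][10-11 ALLOC][12-21 FREE][22-32 ALLOC][33-35 FREE]
Free blocks: [10 10 3] total_free=23 largest=10 -> 100*(23-10)/23 = 1300/23 ≈ 56.522 -> rounds to 57

Answer: 57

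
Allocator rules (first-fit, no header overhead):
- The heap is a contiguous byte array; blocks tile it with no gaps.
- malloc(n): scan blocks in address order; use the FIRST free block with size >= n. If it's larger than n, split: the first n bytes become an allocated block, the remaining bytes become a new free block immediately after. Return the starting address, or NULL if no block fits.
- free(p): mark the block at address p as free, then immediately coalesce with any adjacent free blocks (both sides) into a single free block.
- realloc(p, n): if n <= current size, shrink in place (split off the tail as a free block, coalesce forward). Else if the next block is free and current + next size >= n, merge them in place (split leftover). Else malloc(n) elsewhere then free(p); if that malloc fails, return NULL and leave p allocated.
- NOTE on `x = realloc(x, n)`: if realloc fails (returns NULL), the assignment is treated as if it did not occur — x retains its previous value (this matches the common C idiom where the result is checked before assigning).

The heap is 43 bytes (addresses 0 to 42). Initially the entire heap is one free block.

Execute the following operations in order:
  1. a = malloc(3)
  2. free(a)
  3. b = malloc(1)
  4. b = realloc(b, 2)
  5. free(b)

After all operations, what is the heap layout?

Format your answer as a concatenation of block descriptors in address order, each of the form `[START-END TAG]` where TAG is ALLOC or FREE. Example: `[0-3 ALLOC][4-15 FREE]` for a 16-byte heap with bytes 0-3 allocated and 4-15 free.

Op 1: a = malloc(3) -> a = 0; heap: [0-2 ALLOC][3-42 FREE]
Op 2: free(a) -> (freed a); heap: [0-42 FREE]
Op 3: b = malloc(1) -> b = 0; heap: [0-0 ALLOC][1-42 FREE]
Op 4: b = realloc(b, 2) -> b = 0; heap: [0-1 ALLOC][2-42 FREE]
Op 5: free(b) -> (freed b); heap: [0-42 FREE]

Answer: [0-42 FREE]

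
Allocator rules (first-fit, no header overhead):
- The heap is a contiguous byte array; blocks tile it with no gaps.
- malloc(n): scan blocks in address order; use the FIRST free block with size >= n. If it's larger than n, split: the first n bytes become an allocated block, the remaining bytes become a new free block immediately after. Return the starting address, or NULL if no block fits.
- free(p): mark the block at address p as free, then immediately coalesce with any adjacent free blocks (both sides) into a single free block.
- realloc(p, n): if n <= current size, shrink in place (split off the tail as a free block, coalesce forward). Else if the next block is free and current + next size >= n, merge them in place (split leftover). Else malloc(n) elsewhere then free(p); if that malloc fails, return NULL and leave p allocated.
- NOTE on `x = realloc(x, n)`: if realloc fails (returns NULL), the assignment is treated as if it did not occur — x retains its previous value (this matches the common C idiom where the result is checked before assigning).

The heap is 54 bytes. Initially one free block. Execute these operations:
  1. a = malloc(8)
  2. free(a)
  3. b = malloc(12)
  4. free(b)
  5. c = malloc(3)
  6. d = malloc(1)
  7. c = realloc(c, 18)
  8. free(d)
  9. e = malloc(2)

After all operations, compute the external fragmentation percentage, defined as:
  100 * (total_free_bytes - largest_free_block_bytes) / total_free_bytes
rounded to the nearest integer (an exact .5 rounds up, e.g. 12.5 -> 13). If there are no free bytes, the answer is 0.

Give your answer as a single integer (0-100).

Answer: 6

Derivation:
Op 1: a = malloc(8) -> a = 0; heap: [0-7 ALLOC][8-53 FREE]
Op 2: free(a) -> (freed a); heap: [0-53 FREE]
Op 3: b = malloc(12) -> b = 0; heap: [0-11 ALLOC][12-53 FREE]
Op 4: free(b) -> (freed b); heap: [0-53 FREE]
Op 5: c = malloc(3) -> c = 0; heap: [0-2 ALLOC][3-53 FREE]
Op 6: d = malloc(1) -> d = 3; heap: [0-2 ALLOC][3-3 ALLOC][4-53 FREE]
Op 7: c = realloc(c, 18) -> c = 4; heap: [0-2 FREE][3-3 ALLOC][4-21 ALLOC][22-53 FREE]
Op 8: free(d) -> (freed d); heap: [0-3 FREE][4-21 ALLOC][22-53 FREE]
Op 9: e = malloc(2) -> e = 0; heap: [0-1 ALLOC][2-3 FREE][4-21 ALLOC][22-53 FREE]
Free blocks: [2 32] total_free=34 largest=32 -> 100*(34-32)/34 = 200/34 ≈ 5.882 -> rounds to 6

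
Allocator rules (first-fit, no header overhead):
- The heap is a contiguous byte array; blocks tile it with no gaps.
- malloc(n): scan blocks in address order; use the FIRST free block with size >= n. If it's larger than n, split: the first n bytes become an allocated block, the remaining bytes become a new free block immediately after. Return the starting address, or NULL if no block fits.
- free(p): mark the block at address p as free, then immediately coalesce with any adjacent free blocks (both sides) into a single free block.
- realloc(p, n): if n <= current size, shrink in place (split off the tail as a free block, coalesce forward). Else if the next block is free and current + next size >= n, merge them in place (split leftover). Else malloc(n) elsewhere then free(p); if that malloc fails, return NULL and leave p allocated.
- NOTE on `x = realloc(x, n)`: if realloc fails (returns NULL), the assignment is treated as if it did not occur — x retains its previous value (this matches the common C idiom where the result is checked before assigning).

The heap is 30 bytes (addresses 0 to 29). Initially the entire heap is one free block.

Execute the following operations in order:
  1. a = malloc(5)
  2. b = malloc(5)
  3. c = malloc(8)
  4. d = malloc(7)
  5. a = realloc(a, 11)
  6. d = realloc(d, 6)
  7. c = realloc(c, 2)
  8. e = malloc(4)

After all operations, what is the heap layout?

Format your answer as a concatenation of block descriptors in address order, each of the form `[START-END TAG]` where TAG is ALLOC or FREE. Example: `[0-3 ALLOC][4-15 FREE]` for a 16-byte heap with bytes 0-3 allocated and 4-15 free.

Answer: [0-4 ALLOC][5-9 ALLOC][10-11 ALLOC][12-15 ALLOC][16-17 FREE][18-23 ALLOC][24-29 FREE]

Derivation:
Op 1: a = malloc(5) -> a = 0; heap: [0-4 ALLOC][5-29 FREE]
Op 2: b = malloc(5) -> b = 5; heap: [0-4 ALLOC][5-9 ALLOC][10-29 FREE]
Op 3: c = malloc(8) -> c = 10; heap: [0-4 ALLOC][5-9 ALLOC][10-17 ALLOC][18-29 FREE]
Op 4: d = malloc(7) -> d = 18; heap: [0-4 ALLOC][5-9 ALLOC][10-17 ALLOC][18-24 ALLOC][25-29 FREE]
Op 5: a = realloc(a, 11) -> NULL (a unchanged); heap: [0-4 ALLOC][5-9 ALLOC][10-17 ALLOC][18-24 ALLOC][25-29 FREE]
Op 6: d = realloc(d, 6) -> d = 18; heap: [0-4 ALLOC][5-9 ALLOC][10-17 ALLOC][18-23 ALLOC][24-29 FREE]
Op 7: c = realloc(c, 2) -> c = 10; heap: [0-4 ALLOC][5-9 ALLOC][10-11 ALLOC][12-17 FREE][18-23 ALLOC][24-29 FREE]
Op 8: e = malloc(4) -> e = 12; heap: [0-4 ALLOC][5-9 ALLOC][10-11 ALLOC][12-15 ALLOC][16-17 FREE][18-23 ALLOC][24-29 FREE]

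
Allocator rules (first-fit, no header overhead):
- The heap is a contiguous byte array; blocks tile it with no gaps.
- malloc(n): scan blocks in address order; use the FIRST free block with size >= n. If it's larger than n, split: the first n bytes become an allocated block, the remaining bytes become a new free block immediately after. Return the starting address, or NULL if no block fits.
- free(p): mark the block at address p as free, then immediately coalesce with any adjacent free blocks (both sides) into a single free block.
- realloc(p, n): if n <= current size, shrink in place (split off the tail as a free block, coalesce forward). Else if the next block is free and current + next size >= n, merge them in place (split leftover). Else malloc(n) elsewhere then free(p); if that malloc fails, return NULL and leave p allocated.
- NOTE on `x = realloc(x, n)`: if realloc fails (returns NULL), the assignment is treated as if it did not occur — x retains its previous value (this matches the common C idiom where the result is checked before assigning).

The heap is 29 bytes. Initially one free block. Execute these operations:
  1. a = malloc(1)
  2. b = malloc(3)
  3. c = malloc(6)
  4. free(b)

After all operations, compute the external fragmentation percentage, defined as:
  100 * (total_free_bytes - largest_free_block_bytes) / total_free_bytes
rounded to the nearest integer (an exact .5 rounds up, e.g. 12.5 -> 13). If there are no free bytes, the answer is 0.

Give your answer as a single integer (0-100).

Answer: 14

Derivation:
Op 1: a = malloc(1) -> a = 0; heap: [0-0 ALLOC][1-28 FREE]
Op 2: b = malloc(3) -> b = 1; heap: [0-0 ALLOC][1-3 ALLOC][4-28 FREE]
Op 3: c = malloc(6) -> c = 4; heap: [0-0 ALLOC][1-3 ALLOC][4-9 ALLOC][10-28 FREE]
Op 4: free(b) -> (freed b); heap: [0-0 ALLOC][1-3 FREE][4-9 ALLOC][10-28 FREE]
Free blocks: [3 19] total_free=22 largest=19 -> 100*(22-19)/22 = 300/22 ≈ 13.636 -> rounds to 14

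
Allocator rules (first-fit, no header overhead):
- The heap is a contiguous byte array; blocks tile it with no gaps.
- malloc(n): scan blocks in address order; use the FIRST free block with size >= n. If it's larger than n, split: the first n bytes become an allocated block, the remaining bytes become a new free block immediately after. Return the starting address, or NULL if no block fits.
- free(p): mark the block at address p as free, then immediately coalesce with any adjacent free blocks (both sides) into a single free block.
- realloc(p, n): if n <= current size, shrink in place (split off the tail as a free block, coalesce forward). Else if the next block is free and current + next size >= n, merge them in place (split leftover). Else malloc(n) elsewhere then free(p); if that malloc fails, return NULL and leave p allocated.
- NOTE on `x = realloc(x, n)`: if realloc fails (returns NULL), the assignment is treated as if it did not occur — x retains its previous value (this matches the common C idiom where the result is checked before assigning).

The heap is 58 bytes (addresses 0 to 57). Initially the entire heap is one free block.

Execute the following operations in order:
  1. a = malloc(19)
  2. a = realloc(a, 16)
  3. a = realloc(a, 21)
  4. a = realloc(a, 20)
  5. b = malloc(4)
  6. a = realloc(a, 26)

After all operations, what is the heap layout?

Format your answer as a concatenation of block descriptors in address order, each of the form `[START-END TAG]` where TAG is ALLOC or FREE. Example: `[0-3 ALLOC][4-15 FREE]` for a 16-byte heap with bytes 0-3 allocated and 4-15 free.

Op 1: a = malloc(19) -> a = 0; heap: [0-18 ALLOC][19-57 FREE]
Op 2: a = realloc(a, 16) -> a = 0; heap: [0-15 ALLOC][16-57 FREE]
Op 3: a = realloc(a, 21) -> a = 0; heap: [0-20 ALLOC][21-57 FREE]
Op 4: a = realloc(a, 20) -> a = 0; heap: [0-19 ALLOC][20-57 FREE]
Op 5: b = malloc(4) -> b = 20; heap: [0-19 ALLOC][20-23 ALLOC][24-57 FREE]
Op 6: a = realloc(a, 26) -> a = 24; heap: [0-19 FREE][20-23 ALLOC][24-49 ALLOC][50-57 FREE]

Answer: [0-19 FREE][20-23 ALLOC][24-49 ALLOC][50-57 FREE]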